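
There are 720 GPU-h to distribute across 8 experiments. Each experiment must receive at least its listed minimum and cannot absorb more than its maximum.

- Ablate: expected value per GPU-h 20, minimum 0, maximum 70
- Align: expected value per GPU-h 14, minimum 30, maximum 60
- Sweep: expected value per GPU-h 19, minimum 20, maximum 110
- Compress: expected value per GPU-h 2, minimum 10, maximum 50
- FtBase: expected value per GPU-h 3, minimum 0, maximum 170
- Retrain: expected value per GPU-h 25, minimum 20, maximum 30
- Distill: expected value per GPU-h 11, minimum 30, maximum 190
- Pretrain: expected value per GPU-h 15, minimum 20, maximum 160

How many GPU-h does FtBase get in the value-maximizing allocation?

90

Meeting every minimum uses 0+30+20+10+0+20+30+20 = 130 GPU-h, leaving 590.
Rank by expected value per GPU-h: Retrain 25 > Ablate 20 > Sweep 19 > Pretrain 15 > Align 14 > Distill 11 > FtBase 3 > Compress 2.
Retrain takes 10 more to reach its cap of 30 — 580 left.
Give Ablate 70 more to hit its cap of 70 — 510 left.
Give Sweep 90 more to hit its cap of 110 — 420 left.
Pretrain: +140 to 160 (cap) — 280 left.
Align: +30 to 60 (cap) — 250 left.
Distill takes 160 more to reach its cap of 190 — 90 left.
Only 90 left; FtBase takes them to reach 90.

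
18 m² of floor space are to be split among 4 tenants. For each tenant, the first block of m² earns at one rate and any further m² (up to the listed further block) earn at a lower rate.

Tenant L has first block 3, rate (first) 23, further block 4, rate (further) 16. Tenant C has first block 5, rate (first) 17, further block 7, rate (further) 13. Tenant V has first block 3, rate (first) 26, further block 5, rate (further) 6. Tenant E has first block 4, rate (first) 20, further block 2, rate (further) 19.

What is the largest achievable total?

Treat each block as its own option and order by rate: Tenant V/T1 26 > Tenant L/T1 23 > Tenant E/T1 20 > Tenant E/T2 19 > Tenant C/T1 17 > Tenant L/T2 16 > Tenant C/T2 13 > Tenant V/T2 6.
Tenant V T1 at 26: fill all 3 → 15 left.
Tenant L/T1 (23): +3 → 12 left.
Fill Tenant E T1 block (4 at 20) → 8 left.
Tenant E T2 at 19: fill all 2 → 6 left.
Tenant C T1 at 17: fill all 5 → 1 left.
Tenant L T2 at 16: only 1 left, fill 1.
Total = 26×3 + 23×3 + 20×4 + 19×2 + 17×5 + 16×1 = 366.

366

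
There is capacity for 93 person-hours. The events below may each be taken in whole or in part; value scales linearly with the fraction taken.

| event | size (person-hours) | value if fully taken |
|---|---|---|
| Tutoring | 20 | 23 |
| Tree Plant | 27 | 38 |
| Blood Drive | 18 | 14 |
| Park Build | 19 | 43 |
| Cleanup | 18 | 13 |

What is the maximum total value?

124.5

Sort by value density: Park Build 43/19≈2.26, Tree Plant 38/27≈1.41, Tutoring 23/20≈1.15, Blood Drive 14/18≈0.778, Cleanup 13/18≈0.722.
All 19 person-hours of Park Build fit (value 43) ; 74 remain.
Take all of Tree Plant (27 person-hours, value 38) ; 47 person-hours left.
Tutoring: take in full, 20 person-hours for value 23 ; 27 left.
Blood Drive: take in full, 18 person-hours for value 14 ; 9 left.
Only 9 person-hours remain; take 9/18 of Cleanup for value 13×9/18 = 6.5.
Total value = 124.5.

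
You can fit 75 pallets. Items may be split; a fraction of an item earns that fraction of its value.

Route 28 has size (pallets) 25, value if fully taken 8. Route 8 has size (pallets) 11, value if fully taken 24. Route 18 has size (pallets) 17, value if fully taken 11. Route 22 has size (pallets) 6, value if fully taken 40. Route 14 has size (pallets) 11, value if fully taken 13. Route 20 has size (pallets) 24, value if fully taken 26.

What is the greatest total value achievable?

115.92

Rank by value-to-size ratio: Route 22 40/6≈6.67, Route 8 24/11≈2.18, Route 14 13/11≈1.18, Route 20 26/24≈1.08, Route 18 11/17≈0.647, Route 28 8/25≈0.32.
All 6 pallets of Route 22 fit (value 40) → 69 remain.
Route 8: take in full, 11 pallets for value 24 → 58 left.
Route 14: take in full, 11 pallets for value 13 → 47 left.
Take all of Route 20 (24 pallets, value 26) → 23 pallets left.
Route 18: take in full, 17 pallets for value 11 → 6 left.
6 pallets left: a 6/25 share of Route 28 gives 8×6/25 = 1.92.
Total value = 115.92.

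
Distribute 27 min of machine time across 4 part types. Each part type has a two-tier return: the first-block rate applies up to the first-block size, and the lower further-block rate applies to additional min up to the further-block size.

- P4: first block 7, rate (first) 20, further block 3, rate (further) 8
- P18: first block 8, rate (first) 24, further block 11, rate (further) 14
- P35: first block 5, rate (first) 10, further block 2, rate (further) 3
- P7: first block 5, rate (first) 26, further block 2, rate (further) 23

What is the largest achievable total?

578

Rank every tier by rate: P7/tier1 26 > P18/tier1 24 > P7/tier2 23 > P4/tier1 20 > P18/tier2 14 > P35/tier1 10 > P4/tier2 8 > P35/tier2 3.
P7/tier1 (26): +5 ; 22 left.
P18/tier1 (24): +8 ; 14 left.
Fill P7 tier2 block (2 at 23) ; 12 left.
Fill P4 tier1 block (7 at 20) ; 5 left.
P18 tier2 at 14: only 5 left, fill 5.
Total = 26×5 + 24×8 + 23×2 + 20×7 + 14×5 = 578.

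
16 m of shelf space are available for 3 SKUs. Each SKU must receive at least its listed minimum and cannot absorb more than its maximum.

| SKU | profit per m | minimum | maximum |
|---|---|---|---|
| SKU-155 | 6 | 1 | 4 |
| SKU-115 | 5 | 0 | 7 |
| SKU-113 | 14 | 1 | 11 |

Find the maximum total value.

183

Meeting every minimum uses 1+0+1 = 2 m, leaving 14.
Rank by profit per m: SKU-113 14 > SKU-155 6 > SKU-115 5.
SKU-113 takes 10 more to reach its cap of 11 → 4 left.
Give SKU-155 3 more to hit its cap of 4 → 1 left.
Only 1 left; SKU-115 takes them to reach 1.
Total = 6×4 + 5×1 + 14×11 = 183.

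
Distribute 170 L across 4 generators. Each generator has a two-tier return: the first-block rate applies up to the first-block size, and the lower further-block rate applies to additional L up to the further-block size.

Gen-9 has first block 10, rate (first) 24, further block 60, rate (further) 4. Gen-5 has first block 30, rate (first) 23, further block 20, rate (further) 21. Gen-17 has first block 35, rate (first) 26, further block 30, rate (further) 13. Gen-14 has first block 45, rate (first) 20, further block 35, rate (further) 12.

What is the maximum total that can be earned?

3550

Order all 8 blocks by rate: Gen-17/first 26 > Gen-9/first 24 > Gen-5/first 23 > Gen-5/second 21 > Gen-14/first 20 > Gen-17/second 13 > Gen-14/second 12 > Gen-9/second 4.
Gen-17 first at 26: fill all 35 ; 135 left.
Fill Gen-9 first block (10 at 24) ; 125 left.
Fill Gen-5 first block (30 at 23) ; 95 left.
Gen-5/second (21): +20 ; 75 left.
Fill Gen-14 first block (45 at 20) ; 30 left.
Gen-17/second (13): +30 ; 0 left.
Total = 26×35 + 24×10 + 23×30 + 21×20 + 20×45 + 13×30 = 3550.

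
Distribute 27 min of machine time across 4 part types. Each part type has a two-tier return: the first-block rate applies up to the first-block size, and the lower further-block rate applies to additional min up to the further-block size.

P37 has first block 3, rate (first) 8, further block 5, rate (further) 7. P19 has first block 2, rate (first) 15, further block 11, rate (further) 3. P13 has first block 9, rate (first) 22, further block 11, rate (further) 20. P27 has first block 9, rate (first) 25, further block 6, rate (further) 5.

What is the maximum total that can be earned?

Treat each block as its own option and order by rate: P27/first 25 > P13/first 22 > P13/second 20 > P19/first 15 > P37/first 8 > P37/second 7 > P27/second 5 > P19/second 3.
Fill P27 first block (9 at 25) — 18 left.
P13/first (22): +9 — 9 left.
P13/second: +9 of 11 at 20; pool empty.
Total = 25×9 + 22×9 + 20×9 = 603.

603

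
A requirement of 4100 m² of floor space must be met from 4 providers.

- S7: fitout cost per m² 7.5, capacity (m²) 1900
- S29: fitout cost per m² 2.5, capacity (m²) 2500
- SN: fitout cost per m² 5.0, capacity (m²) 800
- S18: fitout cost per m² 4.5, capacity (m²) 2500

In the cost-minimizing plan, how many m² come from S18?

Fill from the cheapest provider first.
Take 2500 from S29 at 2.5 — need 1600 more.
S18 at 4.5: take 1600 of its 2500 — requirement met.
SN, S7: unused.

1600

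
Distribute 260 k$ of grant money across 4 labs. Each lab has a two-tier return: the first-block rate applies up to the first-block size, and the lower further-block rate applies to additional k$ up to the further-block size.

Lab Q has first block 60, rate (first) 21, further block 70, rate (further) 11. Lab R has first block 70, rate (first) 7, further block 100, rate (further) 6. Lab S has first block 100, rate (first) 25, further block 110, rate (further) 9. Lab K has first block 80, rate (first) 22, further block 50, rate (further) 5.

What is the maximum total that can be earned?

Treat each block as its own option and order by rate: Lab S/first 25 > Lab K/first 22 > Lab Q/first 21 > Lab Q/second 11 > Lab S/second 9 > Lab R/first 7 > Lab R/second 6 > Lab K/second 5.
Lab S first at 25: fill all 100 — 160 left.
Lab K/first (22): +80 — 80 left.
Lab Q first at 21: fill all 60 — 20 left.
Lab Q second at 11: only 20 left, fill 20.
Total = 25×100 + 22×80 + 21×60 + 11×20 = 5740.

5740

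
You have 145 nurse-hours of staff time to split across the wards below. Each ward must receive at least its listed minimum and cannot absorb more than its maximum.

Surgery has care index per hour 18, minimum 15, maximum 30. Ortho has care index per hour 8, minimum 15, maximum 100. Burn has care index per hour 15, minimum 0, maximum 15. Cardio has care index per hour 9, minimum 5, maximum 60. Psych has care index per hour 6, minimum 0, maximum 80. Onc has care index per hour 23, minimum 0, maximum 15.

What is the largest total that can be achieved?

Meeting every minimum uses 15+15+0+5+0+0 = 35 nurse-hours, leaving 110.
Highest care index per hour first: Onc 23 > Surgery 18 > Burn 15 > Cardio 9 > Ortho 8 > Psych 6.
Onc takes 15 more to reach its cap of 15 — 95 left.
Surgery takes 15 more to reach its cap of 30 — 80 left.
Burn: +15 to 15 (cap) — 65 left.
Cardio takes 55 more to reach its cap of 60 — 10 left.
Ortho has room for 85 more but only 10 remain, so it gets 25.
Total = 18×30 + 8×25 + 15×15 + 9×60 + 23×15 = 1850.

1850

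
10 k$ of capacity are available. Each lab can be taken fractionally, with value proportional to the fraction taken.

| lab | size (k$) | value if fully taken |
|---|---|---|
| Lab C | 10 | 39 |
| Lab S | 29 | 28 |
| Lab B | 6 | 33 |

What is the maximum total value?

Sort by value density: Lab B 33/6≈5.5, Lab C 39/10≈3.9, Lab S 28/29≈0.966.
Lab B: take in full, 6 k$ for value 33 → 4 left.
Only 4 k$ remain; take 4/10 of Lab C for value 39×4/10 = 15.6.
Total value = 48.6.

48.6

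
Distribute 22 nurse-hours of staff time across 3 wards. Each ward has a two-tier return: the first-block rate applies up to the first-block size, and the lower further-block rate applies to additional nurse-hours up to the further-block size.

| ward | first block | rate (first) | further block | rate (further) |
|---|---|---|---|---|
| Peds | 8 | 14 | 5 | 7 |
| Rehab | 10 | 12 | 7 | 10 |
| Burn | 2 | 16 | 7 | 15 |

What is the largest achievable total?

Rank every tier by rate: Burn/T1 16 > Burn/T2 15 > Peds/T1 14 > Rehab/T1 12 > Rehab/T2 10 > Peds/T2 7.
Burn T1 at 16: fill all 2 ; 20 left.
Burn T2 at 15: fill all 7 ; 13 left.
Peds T1 at 14: fill all 8 ; 5 left.
Rehab/T1: +5 of 10 at 12; pool empty.
Total = 16×2 + 15×7 + 14×8 + 12×5 = 309.

309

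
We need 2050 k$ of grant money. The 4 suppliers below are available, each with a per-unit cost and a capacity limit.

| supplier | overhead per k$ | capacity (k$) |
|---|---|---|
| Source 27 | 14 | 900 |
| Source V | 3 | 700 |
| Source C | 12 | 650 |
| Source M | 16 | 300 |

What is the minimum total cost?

Use suppliers in increasing cost order.
Take 700 from Source V at 3 ; need 1350 more.
Source C (12): use full 650 ; 700 k$ to go.
Source 27 (14): take the remaining 700 ; done.
Source M: unused.
Cost = 700×3 + 650×12 + 700×14 = 19700.

19700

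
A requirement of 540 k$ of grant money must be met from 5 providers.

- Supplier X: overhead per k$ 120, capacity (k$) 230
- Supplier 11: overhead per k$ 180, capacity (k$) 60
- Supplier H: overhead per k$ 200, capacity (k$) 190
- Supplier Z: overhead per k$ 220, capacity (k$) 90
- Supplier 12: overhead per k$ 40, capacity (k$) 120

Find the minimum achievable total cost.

69200

Fill from the cheapest provider first.
Supplier 12 at 40: take all 120 k$ ; 420 still needed.
Take 230 from Supplier X at 120 ; need 190 more.
Supplier 11 at 180: take all 60 k$ ; 130 still needed.
Take 130 from Supplier H at 200 to finish.
Supplier Z: unused.
Cost = 120×40 + 230×120 + 60×180 + 130×200 = 69200.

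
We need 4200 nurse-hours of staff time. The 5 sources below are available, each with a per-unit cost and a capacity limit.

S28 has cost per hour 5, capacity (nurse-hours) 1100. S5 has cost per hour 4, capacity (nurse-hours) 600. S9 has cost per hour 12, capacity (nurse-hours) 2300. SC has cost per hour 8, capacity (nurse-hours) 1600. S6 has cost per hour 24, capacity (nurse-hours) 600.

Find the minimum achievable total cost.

Use sources in increasing cost order.
S5 at 4: take all 600 nurse-hours → 3600 still needed.
S28 (5): use full 1100 → 2500 nurse-hours to go.
SC at 8: take all 1600 nurse-hours → 900 still needed.
Take 900 from S9 at 12 to finish.
S6: unused.
Cost = 600×4 + 1100×5 + 1600×8 + 900×12 = 31500.

31500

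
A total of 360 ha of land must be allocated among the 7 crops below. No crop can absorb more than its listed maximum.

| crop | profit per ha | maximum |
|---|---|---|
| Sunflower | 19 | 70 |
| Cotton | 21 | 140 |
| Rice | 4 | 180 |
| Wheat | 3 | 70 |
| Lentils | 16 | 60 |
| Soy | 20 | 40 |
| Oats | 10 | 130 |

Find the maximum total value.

Order the crops by profit per ha: Cotton 21 > Soy 20 > Sunflower 19 > Lentils 16 > Oats 10 > Rice 4 > Wheat 3.
Give Cotton 140 to hit its cap of 140 → 220 left.
Soy takes 40 to reach its cap of 40 → 180 left.
Sunflower takes 70 to reach its cap of 70 → 110 left.
Lentils takes 60 to reach its cap of 60 → 50 left.
Oats has room for 130 but only 50 remain, so it gets 50.
Total = 19×70 + 21×140 + 16×60 + 20×40 + 10×50 = 6530.

6530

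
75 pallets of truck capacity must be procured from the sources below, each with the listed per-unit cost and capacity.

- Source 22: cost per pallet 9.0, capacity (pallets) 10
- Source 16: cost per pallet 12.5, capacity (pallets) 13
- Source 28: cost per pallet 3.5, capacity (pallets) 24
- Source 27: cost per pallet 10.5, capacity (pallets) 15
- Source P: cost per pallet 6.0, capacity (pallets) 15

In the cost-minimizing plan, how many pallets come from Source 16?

Fill from the cheapest source first.
Source 28 (3.5): use full 24 → 51 pallets to go.
Take 15 from Source P at 6.0 → need 36 more.
Source 22 at 9.0: take all 10 pallets → 26 still needed.
Source 27 (10.5): use full 15 → 11 pallets to go.
Take 11 from Source 16 at 12.5 to finish.

11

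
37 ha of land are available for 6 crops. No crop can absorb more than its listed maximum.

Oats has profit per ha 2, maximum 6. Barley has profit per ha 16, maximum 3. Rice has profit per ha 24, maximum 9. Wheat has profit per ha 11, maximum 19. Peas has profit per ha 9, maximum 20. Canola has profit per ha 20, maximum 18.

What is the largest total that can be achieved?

Highest profit per ha first: Rice 24 > Canola 20 > Barley 16 > Wheat 11 > Peas 9 > Oats 2.
Rice: +9 to 9 (cap) — 28 left.
Canola takes 18 to reach its cap of 18 — 10 left.
Give Barley 3 to hit its cap of 3 — 7 left.
Wheat has room for 19 but only 7 remain, so it gets 7.
Total = 16×3 + 24×9 + 11×7 + 20×18 = 701.

701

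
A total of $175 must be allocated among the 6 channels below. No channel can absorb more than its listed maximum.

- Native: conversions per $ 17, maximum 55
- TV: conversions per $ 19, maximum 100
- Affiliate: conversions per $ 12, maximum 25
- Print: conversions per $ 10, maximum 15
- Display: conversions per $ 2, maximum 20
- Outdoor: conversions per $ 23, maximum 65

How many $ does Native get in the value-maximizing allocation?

10

Order the channels by conversions per $: Outdoor 23 > TV 19 > Native 17 > Affiliate 12 > Print 10 > Display 2.
Outdoor: +65 to 65 (cap) — 110 left.
Give TV 100 to hit its cap of 100 — 10 left.
Only 10 left; Native takes them to reach 10.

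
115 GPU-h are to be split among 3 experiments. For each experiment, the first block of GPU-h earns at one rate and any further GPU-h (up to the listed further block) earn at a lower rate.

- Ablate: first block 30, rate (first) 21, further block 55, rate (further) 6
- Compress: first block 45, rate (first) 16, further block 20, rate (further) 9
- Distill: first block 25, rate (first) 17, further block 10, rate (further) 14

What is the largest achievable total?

1960

Rank every tier by rate: Ablate/tier1 21 > Distill/tier1 17 > Compress/tier1 16 > Distill/tier2 14 > Compress/tier2 9 > Ablate/tier2 6.
Fill Ablate tier1 block (30 at 21) — 85 left.
Distill tier1 at 17: fill all 25 — 60 left.
Compress/tier1 (16): +45 — 15 left.
Distill tier2 at 14: fill all 10 — 5 left.
5 remain; put them into Compress tier2 at 9.
Total = 21×30 + 17×25 + 16×45 + 14×10 + 9×5 = 1960.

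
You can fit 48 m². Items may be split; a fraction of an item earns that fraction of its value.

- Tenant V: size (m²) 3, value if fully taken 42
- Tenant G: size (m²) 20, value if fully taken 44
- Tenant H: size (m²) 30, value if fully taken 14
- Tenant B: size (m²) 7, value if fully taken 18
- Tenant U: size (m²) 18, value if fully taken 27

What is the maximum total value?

Best value per unit of size first: Tenant V 42/3≈14, Tenant B 18/7≈2.57, Tenant G 44/20≈2.2, Tenant U 27/18≈1.5, Tenant H 14/30≈0.467.
All 3 m² of Tenant V fit (value 42) ; 45 remain.
All 7 m² of Tenant B fit (value 18) ; 38 remain.
All 20 m² of Tenant G fit (value 44) ; 18 remain.
Tenant U: take in full, 18 m² for value 27 ; 0 left.
Total value = 131.

131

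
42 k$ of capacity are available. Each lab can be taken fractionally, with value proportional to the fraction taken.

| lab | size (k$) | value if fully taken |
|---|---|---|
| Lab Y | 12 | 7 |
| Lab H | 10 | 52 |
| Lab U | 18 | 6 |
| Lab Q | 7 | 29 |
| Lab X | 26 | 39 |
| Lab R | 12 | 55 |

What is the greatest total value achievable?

Sort by value density: Lab H 52/10≈5.2, Lab R 55/12≈4.58, Lab Q 29/7≈4.14, Lab X 39/26≈1.5, Lab Y 7/12≈0.583, Lab U 6/18≈0.333.
All 10 k$ of Lab H fit (value 52) → 32 remain.
Lab R: take in full, 12 k$ for value 55 → 20 left.
All 7 k$ of Lab Q fit (value 29) → 13 remain.
Only 13 k$ remain; take 13/26 of Lab X for value 39×13/26 = 19.5.
Total value = 155.5.

155.5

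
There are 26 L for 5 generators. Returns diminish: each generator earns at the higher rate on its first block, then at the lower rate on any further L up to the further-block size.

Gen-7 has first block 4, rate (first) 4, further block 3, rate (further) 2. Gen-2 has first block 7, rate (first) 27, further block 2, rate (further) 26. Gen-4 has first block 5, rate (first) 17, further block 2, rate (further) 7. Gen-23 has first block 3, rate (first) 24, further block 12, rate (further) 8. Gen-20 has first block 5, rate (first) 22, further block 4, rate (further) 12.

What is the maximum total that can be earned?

Treat each block as its own option and order by rate: Gen-2/first 27 > Gen-2/second 26 > Gen-23/first 24 > Gen-20/first 22 > Gen-4/first 17 > Gen-20/second 12 > Gen-23/second 8 > Gen-4/second 7 > Gen-7/first 4 > Gen-7/second 2.
Gen-2/first (27): +7 — 19 left.
Gen-2/second (26): +2 — 17 left.
Fill Gen-23 first block (3 at 24) — 14 left.
Gen-20/first (22): +5 — 9 left.
Fill Gen-4 first block (5 at 17) — 4 left.
Gen-20/second (12): +4 — 0 left.
Total = 27×7 + 26×2 + 24×3 + 22×5 + 17×5 + 12×4 = 556.

556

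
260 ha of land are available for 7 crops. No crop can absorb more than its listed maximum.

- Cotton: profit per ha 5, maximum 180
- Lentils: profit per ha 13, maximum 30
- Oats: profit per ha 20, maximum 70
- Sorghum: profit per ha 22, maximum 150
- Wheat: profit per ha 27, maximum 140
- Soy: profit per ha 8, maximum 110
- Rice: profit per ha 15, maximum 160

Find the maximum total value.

Rank by profit per ha: Wheat 27 > Sorghum 22 > Oats 20 > Rice 15 > Lentils 13 > Soy 8 > Cotton 5.
Wheat: +140 to 140 (cap) → 120 left.
Only 120 left; Sorghum takes them to reach 120.
Total = 22×120 + 27×140 = 6420.

6420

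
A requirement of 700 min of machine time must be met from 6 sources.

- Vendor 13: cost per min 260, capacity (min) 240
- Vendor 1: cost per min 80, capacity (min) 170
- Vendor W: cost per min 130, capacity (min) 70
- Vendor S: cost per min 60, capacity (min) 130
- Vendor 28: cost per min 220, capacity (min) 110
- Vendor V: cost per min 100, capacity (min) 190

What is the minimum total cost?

Use sources in increasing cost order.
Vendor S at 60: take all 130 min → 570 still needed.
Vendor 1 at 80: take all 170 min → 400 still needed.
Vendor V at 100: take all 190 min → 210 still needed.
Vendor W at 130: take all 70 min → 140 still needed.
Vendor 28 at 220: take all 110 min → 30 still needed.
Take 30 from Vendor 13 at 260 to finish.
Cost = 130×60 + 170×80 + 190×100 + 70×130 + 110×220 + 30×260 = 81500.

81500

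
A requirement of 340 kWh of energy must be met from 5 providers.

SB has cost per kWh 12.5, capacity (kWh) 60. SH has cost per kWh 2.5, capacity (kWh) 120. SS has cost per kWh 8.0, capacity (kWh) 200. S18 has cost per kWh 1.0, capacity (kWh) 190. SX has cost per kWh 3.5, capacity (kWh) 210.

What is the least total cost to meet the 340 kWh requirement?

Fill from the cheapest provider first.
S18 (1.0): use full 190 — 150 kWh to go.
SH at 2.5: take all 120 kWh — 30 still needed.
SX (3.5): take the remaining 30 — done.
SS, SB: unused.
Cost = 190×1.0 + 120×2.5 + 30×3.5 = 595.

595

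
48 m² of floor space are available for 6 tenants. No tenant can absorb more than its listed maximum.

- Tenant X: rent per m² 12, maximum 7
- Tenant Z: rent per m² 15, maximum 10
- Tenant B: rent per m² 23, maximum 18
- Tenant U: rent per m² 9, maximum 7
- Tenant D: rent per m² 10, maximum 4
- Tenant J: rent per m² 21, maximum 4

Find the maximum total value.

Highest rent per m² first: Tenant B 23 > Tenant J 21 > Tenant Z 15 > Tenant X 12 > Tenant D 10 > Tenant U 9.
Give Tenant B 18 to hit its cap of 18 → 30 left.
Tenant J: +4 to 4 (cap) → 26 left.
Tenant Z: +10 to 10 (cap) → 16 left.
Tenant X: +7 to 7 (cap) → 9 left.
Tenant D: +4 to 4 (cap) → 5 left.
Tenant U: +5 (room for 7) → 5. Pool exhausted.
Total = 12×7 + 15×10 + 23×18 + 9×5 + 10×4 + 21×4 = 817.

817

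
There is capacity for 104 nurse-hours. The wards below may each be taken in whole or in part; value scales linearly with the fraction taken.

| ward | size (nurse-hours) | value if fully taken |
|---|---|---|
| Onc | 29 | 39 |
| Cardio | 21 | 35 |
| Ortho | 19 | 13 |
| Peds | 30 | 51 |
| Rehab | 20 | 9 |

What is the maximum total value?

140.25

Rank by value-to-size ratio: Peds 51/30≈1.7, Cardio 35/21≈1.67, Onc 39/29≈1.34, Ortho 13/19≈0.684, Rehab 9/20≈0.45.
Take all of Peds (30 nurse-hours, value 51) — 74 nurse-hours left.
All 21 nurse-hours of Cardio fit (value 35) — 53 remain.
All 29 nurse-hours of Onc fit (value 39) — 24 remain.
All 19 nurse-hours of Ortho fit (value 13) — 5 remain.
Fill the last 5 nurse-hours with part of Rehab: 5/20 of it earns 2.25.
Total value = 140.25.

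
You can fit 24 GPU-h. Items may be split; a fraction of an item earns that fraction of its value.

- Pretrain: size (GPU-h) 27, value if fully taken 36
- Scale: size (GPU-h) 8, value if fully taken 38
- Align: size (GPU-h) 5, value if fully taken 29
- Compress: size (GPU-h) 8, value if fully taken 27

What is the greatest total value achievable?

Rank by value-to-size ratio: Align 29/5≈5.8, Scale 38/8≈4.75, Compress 27/8≈3.38, Pretrain 36/27≈1.33.
All 5 GPU-h of Align fit (value 29) — 19 remain.
All 8 GPU-h of Scale fit (value 38) — 11 remain.
Take all of Compress (8 GPU-h, value 27) — 3 GPU-h left.
Fill the last 3 GPU-h with part of Pretrain: 3/27 of it earns 4.
Total value = 98.

98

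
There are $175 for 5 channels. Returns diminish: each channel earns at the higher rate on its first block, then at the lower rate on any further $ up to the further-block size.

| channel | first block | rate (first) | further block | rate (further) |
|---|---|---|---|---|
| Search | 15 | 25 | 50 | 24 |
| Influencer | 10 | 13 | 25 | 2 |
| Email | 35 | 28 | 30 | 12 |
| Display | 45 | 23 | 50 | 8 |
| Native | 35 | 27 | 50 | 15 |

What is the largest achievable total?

Rank every tier by rate: Email/tier1 28 > Native/tier1 27 > Search/tier1 25 > Search/tier2 24 > Display/tier1 23 > Native/tier2 15 > Influencer/tier1 13 > Email/tier2 12 > Display/tier2 8 > Influencer/tier2 2.
Fill Email tier1 block (35 at 28) — 140 left.
Native tier1 at 27: fill all 35 — 105 left.
Search tier1 at 25: fill all 15 — 90 left.
Search/tier2 (24): +50 — 40 left.
Display tier1 at 23: only 40 left, fill 40.
Total = 28×35 + 27×35 + 25×15 + 24×50 + 23×40 = 4420.

4420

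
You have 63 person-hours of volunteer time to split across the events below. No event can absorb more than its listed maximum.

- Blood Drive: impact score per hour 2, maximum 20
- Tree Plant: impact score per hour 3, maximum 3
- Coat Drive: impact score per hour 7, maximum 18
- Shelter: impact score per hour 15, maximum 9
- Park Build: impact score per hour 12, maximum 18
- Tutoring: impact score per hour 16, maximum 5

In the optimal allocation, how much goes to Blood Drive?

10

Order the events by impact score per hour: Tutoring 16 > Shelter 15 > Park Build 12 > Coat Drive 7 > Tree Plant 3 > Blood Drive 2.
Give Tutoring 5 to hit its cap of 5 → 58 left.
Give Shelter 9 to hit its cap of 9 → 49 left.
Give Park Build 18 to hit its cap of 18 → 31 left.
Give Coat Drive 18 to hit its cap of 18 → 13 left.
Tree Plant takes 3 to reach its cap of 3 → 10 left.
Blood Drive: +10 (room for 20) → 10. Pool exhausted.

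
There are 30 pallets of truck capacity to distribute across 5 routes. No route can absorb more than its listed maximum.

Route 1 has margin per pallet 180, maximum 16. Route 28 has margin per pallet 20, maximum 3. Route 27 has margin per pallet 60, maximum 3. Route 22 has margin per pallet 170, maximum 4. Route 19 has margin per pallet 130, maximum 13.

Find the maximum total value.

4860

Highest margin per pallet first: Route 1 180 > Route 22 170 > Route 19 130 > Route 27 60 > Route 28 20.
Route 1: +16 to 16 (cap) ; 14 left.
Route 22 takes 4 to reach its cap of 4 ; 10 left.
Route 19 has room for 13 but only 10 remain, so it gets 10.
Total = 180×16 + 170×4 + 130×10 = 4860.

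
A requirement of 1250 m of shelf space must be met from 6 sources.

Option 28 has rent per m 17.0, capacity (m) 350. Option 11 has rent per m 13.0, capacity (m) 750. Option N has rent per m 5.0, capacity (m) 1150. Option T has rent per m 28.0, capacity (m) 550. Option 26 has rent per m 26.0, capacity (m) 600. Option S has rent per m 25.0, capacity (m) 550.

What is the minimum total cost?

7050

Use sources in increasing cost order.
Take 1150 from Option N at 5.0 → need 100 more.
Take 100 from Option 11 at 13.0 to finish.
Option 28, Option S, Option 26, Option T: unused.
Cost = 1150×5.0 + 100×13.0 = 7050.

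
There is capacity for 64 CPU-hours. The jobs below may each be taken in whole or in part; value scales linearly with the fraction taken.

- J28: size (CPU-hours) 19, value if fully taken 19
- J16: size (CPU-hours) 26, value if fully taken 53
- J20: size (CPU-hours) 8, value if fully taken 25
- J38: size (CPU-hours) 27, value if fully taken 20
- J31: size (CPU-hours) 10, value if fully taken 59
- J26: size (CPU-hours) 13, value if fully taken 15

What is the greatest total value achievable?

159

Best value per unit of size first: J31 59/10≈5.9, J20 25/8≈3.12, J16 53/26≈2.04, J26 15/13≈1.15, J28 19/19≈1, J38 20/27≈0.741.
All 10 CPU-hours of J31 fit (value 59) → 54 remain.
Take all of J20 (8 CPU-hours, value 25) → 46 CPU-hours left.
All 26 CPU-hours of J16 fit (value 53) → 20 remain.
Take all of J26 (13 CPU-hours, value 15) → 7 CPU-hours left.
Fill the last 7 CPU-hours with part of J28: 7/19 of it earns 7.
Total value = 159.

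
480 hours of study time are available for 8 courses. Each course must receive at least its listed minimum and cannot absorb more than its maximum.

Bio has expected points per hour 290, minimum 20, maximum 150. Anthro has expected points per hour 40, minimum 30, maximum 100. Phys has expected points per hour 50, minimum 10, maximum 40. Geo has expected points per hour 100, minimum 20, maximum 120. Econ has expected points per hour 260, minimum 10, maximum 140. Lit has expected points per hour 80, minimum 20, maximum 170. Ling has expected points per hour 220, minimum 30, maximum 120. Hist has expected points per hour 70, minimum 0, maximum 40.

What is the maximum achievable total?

Meeting every minimum uses 20+30+10+20+10+20+30+0 = 140 hours, leaving 340.
Order the courses by expected points per hour: Bio 290 > Econ 260 > Ling 220 > Geo 100 > Lit 80 > Hist 70 > Phys 50 > Anthro 40.
Bio: +130 to 150 (cap) ; 210 left.
Give Econ 130 more to hit its cap of 140 ; 80 left.
Only 80 left; Ling takes them to reach 110.
Total = 290×150 + 40×30 + 50×10 + 100×20 + 260×140 + 80×20 + 220×110 = 109400.

109400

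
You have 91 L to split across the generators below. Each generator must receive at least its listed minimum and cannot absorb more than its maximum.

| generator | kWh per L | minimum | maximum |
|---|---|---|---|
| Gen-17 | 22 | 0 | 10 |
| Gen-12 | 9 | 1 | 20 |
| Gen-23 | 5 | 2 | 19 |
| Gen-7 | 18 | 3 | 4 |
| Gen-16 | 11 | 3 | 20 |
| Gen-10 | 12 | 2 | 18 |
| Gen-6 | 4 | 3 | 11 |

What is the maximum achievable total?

1000

Meeting every minimum uses 0+1+2+3+3+2+3 = 14 L, leaving 77.
Order the generators by kWh per L: Gen-17 22 > Gen-7 18 > Gen-10 12 > Gen-16 11 > Gen-12 9 > Gen-23 5 > Gen-6 4.
Gen-17: +10 to 10 (cap) → 67 left.
Gen-7 takes 1 more to reach its cap of 4 → 66 left.
Gen-10 takes 16 more to reach its cap of 18 → 50 left.
Gen-16: +17 to 20 (cap) → 33 left.
Gen-12 takes 19 more to reach its cap of 20 → 14 left.
Gen-23 has room for 17 more but only 14 remain, so it gets 16.
Total = 22×10 + 9×20 + 5×16 + 18×4 + 11×20 + 12×18 + 4×3 = 1000.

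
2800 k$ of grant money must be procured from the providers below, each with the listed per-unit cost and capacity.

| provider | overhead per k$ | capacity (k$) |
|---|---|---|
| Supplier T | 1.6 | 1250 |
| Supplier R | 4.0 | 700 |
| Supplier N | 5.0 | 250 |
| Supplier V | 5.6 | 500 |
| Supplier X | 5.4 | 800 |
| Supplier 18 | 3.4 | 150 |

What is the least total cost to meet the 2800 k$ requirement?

Use providers in increasing cost order.
Supplier T (1.6): use full 1250 → 1550 k$ to go.
Supplier 18 (3.4): use full 150 → 1400 k$ to go.
Take 700 from Supplier R at 4.0 → need 700 more.
Supplier N at 5.0: take all 250 k$ → 450 still needed.
Take 450 from Supplier X at 5.4 to finish.
Supplier V: unused.
Cost = 1250×1.6 + 150×3.4 + 700×4.0 + 250×5.0 + 450×5.4 = 8990.

8990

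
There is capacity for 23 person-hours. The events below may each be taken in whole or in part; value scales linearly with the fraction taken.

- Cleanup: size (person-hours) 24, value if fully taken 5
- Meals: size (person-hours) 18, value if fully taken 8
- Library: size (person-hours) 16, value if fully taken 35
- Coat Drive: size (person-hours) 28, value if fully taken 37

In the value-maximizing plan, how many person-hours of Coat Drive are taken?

Rank by value-to-size ratio: Library 35/16≈2.19, Coat Drive 37/28≈1.32, Meals 8/18≈0.444, Cleanup 5/24≈0.208.
Take all of Library (16 person-hours, value 35) → 7 person-hours left.
7 person-hours left: a 7/28 share of Coat Drive gives 37×7/28 = 9.25.

7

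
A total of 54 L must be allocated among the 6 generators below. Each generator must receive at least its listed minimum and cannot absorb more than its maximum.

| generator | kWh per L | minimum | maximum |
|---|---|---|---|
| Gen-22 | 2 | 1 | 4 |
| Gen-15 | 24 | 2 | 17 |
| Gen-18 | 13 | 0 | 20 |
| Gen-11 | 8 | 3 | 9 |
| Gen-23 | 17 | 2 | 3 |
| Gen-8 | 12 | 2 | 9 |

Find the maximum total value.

Meeting every minimum uses 1+2+0+3+2+2 = 10 L, leaving 44.
Highest kWh per L first: Gen-15 24 > Gen-23 17 > Gen-18 13 > Gen-8 12 > Gen-11 8 > Gen-22 2.
Give Gen-15 15 more to hit its cap of 17 ; 29 left.
Gen-23 takes 1 more to reach its cap of 3 ; 28 left.
Gen-18: +20 to 20 (cap) ; 8 left.
Gen-8: +7 to 9 (cap) ; 1 left.
Gen-11: +1 (room for 6) → 4. Pool exhausted.
Total = 2×1 + 24×17 + 13×20 + 8×4 + 17×3 + 12×9 = 861.

861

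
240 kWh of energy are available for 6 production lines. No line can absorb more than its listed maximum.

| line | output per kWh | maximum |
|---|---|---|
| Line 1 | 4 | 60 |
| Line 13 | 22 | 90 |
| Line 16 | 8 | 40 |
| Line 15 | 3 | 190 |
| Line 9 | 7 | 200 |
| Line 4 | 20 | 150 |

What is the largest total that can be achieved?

4980

Highest output per kWh first: Line 13 22 > Line 4 20 > Line 16 8 > Line 9 7 > Line 1 4 > Line 15 3.
Line 13 takes 90 to reach its cap of 90 — 150 left.
Give Line 4 150 to hit its cap of 150 — 0 left.
Total = 22×90 + 20×150 = 4980.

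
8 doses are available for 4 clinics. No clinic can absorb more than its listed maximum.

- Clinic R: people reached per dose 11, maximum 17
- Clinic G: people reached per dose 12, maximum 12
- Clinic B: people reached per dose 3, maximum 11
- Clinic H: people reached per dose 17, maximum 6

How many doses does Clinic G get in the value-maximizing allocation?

2

Rank by people reached per dose: Clinic H 17 > Clinic G 12 > Clinic R 11 > Clinic B 3.
Clinic H: +6 to 6 (cap) — 2 left.
Clinic G: +2 (room for 12) → 2. Pool exhausted.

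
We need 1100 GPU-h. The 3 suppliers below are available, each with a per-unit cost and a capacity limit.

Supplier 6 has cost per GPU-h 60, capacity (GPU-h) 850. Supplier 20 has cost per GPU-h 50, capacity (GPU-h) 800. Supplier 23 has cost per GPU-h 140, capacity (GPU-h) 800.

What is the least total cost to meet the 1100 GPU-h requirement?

Cheapest first:
Take 800 from Supplier 20 at 50 ; need 300 more.
Supplier 6 (60): take the remaining 300 ; done.
Supplier 23: unused.
Cost = 800×50 + 300×60 = 58000.

58000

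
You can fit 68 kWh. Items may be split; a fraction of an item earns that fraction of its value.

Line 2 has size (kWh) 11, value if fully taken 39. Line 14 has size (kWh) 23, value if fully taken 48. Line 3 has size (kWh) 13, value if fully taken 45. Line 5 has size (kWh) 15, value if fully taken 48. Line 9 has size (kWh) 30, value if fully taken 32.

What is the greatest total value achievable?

Rank by value-to-size ratio: Line 2 39/11≈3.55, Line 3 45/13≈3.46, Line 5 48/15≈3.2, Line 14 48/23≈2.09, Line 9 32/30≈1.07.
Take all of Line 2 (11 kWh, value 39) — 57 kWh left.
Take all of Line 3 (13 kWh, value 45) — 44 kWh left.
All 15 kWh of Line 5 fit (value 48) — 29 remain.
Take all of Line 14 (23 kWh, value 48) — 6 kWh left.
Fill the last 6 kWh with part of Line 9: 6/30 of it earns 6.4.
Total value = 186.4.

186.4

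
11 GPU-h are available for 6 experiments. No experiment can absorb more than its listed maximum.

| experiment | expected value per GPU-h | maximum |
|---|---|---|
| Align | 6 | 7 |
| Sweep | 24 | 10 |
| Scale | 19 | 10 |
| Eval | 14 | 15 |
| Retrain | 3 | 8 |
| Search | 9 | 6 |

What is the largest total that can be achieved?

259

Order the experiments by expected value per GPU-h: Sweep 24 > Scale 19 > Eval 14 > Search 9 > Align 6 > Retrain 3.
Sweep takes 10 to reach its cap of 10 — 1 left.
Scale has room for 10 but only 1 remain, so it gets 1.
Total = 24×10 + 19×1 = 259.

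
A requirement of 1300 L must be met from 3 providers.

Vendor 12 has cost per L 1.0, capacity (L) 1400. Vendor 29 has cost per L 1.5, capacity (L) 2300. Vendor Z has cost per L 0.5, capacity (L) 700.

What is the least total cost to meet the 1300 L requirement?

950

Fill from the cheapest provider first.
Vendor Z at 0.5: take all 700 L → 600 still needed.
Vendor 12 at 1.0: take 600 of its 1400 → requirement met.
Vendor 29: unused.
Cost = 700×0.5 + 600×1.0 = 950.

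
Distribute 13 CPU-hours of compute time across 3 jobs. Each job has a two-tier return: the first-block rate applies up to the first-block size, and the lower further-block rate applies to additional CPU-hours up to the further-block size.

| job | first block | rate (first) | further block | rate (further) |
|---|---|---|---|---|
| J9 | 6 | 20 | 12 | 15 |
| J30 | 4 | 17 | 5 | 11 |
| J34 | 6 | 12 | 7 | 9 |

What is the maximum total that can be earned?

233

Order all 6 blocks by rate: J9/T1 20 > J30/T1 17 > J9/T2 15 > J34/T1 12 > J30/T2 11 > J34/T2 9.
J9 T1 at 20: fill all 6 ; 7 left.
Fill J30 T1 block (4 at 17) ; 3 left.
J9/T2: +3 of 12 at 15; pool empty.
Total = 20×6 + 17×4 + 15×3 = 233.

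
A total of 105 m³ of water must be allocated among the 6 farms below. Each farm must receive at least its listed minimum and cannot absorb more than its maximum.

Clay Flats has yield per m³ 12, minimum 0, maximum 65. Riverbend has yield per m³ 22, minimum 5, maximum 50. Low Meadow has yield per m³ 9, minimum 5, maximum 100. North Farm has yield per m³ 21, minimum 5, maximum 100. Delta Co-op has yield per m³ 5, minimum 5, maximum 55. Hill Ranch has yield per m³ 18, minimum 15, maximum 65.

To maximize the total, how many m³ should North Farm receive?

30

Meeting every minimum uses 0+5+5+5+5+15 = 35 m³, leaving 70.
Highest yield per m³ first: Riverbend 22 > North Farm 21 > Hill Ranch 18 > Clay Flats 12 > Low Meadow 9 > Delta Co-op 5.
Give Riverbend 45 more to hit its cap of 50 ; 25 left.
North Farm: +25 (room for 95) → 30. Pool exhausted.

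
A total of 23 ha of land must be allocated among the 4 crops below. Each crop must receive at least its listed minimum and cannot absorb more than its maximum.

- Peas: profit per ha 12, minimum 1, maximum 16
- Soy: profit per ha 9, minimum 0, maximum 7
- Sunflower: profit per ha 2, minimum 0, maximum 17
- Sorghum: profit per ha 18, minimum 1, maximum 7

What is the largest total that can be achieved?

318

Meeting every minimum uses 1+0+0+1 = 2 ha, leaving 21.
Order the crops by profit per ha: Sorghum 18 > Peas 12 > Soy 9 > Sunflower 2.
Sorghum takes 6 more to reach its cap of 7 → 15 left.
Peas takes 15 more to reach its cap of 16 → 0 left.
Total = 12×16 + 18×7 = 318.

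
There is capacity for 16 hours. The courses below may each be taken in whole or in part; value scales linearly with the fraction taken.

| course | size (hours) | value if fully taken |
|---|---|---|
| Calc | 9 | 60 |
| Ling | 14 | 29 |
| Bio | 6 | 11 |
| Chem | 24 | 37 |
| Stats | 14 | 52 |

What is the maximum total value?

Rank by value-to-size ratio: Calc 60/9≈6.67, Stats 52/14≈3.71, Ling 29/14≈2.07, Bio 11/6≈1.83, Chem 37/24≈1.54.
All 9 hours of Calc fit (value 60) — 7 remain.
Fill the last 7 hours with part of Stats: 7/14 of it earns 26.
Total value = 86.

86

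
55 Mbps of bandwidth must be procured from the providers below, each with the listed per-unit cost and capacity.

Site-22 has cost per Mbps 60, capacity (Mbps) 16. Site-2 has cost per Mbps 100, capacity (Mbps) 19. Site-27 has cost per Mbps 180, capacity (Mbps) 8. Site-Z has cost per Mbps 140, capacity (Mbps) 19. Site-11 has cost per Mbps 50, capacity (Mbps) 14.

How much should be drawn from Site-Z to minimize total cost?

6

Fill from the cheapest provider first.
Site-11 at 50: take all 14 Mbps → 41 still needed.
Site-22 (60): use full 16 → 25 Mbps to go.
Site-2 at 100: take all 19 Mbps → 6 still needed.
Site-Z at 140: take 6 of its 19 → requirement met.
Site-27: unused.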